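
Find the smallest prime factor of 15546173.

79

15546173 is odd.
Digit sum 32, not divisible by 3.
Ends in 3: not divisible by 5.
7: 15546173 = 7·2220881 + 6
11: 15546173 = 11·1413288 + 5
13: 15546173 = 13·1195859 + 6
17: 15546173 = 17·914480 + 13
19: 15546173 = 19·818219 + 12
23: 15546173 = 23·675920 + 13
29: 15546173 = 29·536074 + 27
31: 15546173 = 31·501489 + 14
37: 15546173 = 37·420166 + 31
41: 15546173 = 41·379174 + 39
43: 15546173 = 43·361538 + 39
47: 15546173 = 47·330769 + 30
53: 15546173 = 53·293324 + 1
59: 15546173 = 59·263494 + 27
61: 15546173 = 61·254855 + 18
67: 15546173 = 67·232032 + 29
71: 15546173 = 71·218960 + 13
73: 15546173 = 73·212961 + 20
79: 15546173 = 79·196787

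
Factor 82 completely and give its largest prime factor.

82 = 2 · 41
41 is prime.
So 82 = 2 · 41; the largest prime factor is 41.

41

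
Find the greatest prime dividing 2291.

79

2291 = 29 · 79
79 is prime.
So 2291 = 29 · 79; the largest prime factor is 79.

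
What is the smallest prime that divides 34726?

34726 is even: 2 divides it.

2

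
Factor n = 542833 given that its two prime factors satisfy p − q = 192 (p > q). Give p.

Since p = q + 192, we have 542833 = q(q + 192), so q² + 192q − 542833 = 0.
Discriminant: 192² + 4·542833 = 36864 + 2171332 = 2208196; √2208196 = 1486.
q = (−192 + 1486)/2 = 647, and p = q + 192 = 839.
Check: 647 · 839 = 542833.

839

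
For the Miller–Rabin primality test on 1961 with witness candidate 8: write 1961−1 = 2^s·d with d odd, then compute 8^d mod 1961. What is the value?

1961 − 1 = 1960 = 2^3 · 245, so d = 245.
8^1 ≡ 8 (mod 1961)
8^2 ≡ 8^2 = 64 ≡ 64 (mod 1961)
8^4 ≡ 64^2 = 4096 ≡ 174 (mod 1961)
8^8 ≡ 174^2 = 30276 ≡ 861 (mod 1961)
8^16 ≡ 861^2 = 741321 ≡ 63 (mod 1961)
8^32 ≡ 63^2 = 3969 ≡ 47 (mod 1961)
8^64 ≡ 47^2 = 2209 ≡ 248 (mod 1961)
8^128 ≡ 248^2 = 61504 ≡ 713 (mod 1961)
245 = 128 + 64 + 32 + 16 + 4 + 1 in binary powers of 2.
So 8^245 ≡ 713 · 248 · 47 · 63 · 174 · 8 ≡ 393 (mod 1961).
Squaring chain: 393 → 1491 → 1268; never reaches −1, so base 8 is a Miller–Rabin witness that 1961 is composite.

393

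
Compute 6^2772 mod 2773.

789

6^1 ≡ 6 (mod 2773)
6^2 ≡ 6^2 = 36 ≡ 36 (mod 2773)
6^4 ≡ 36^2 = 1296 ≡ 1296 (mod 2773)
6^8 ≡ 1296^2 = 1679616 ≡ 1951 (mod 2773)
6^16 ≡ 1951^2 = 3806401 ≡ 1845 (mod 2773)
6^32 ≡ 1845^2 = 3404025 ≡ 1554 (mod 2773)
6^64 ≡ 1554^2 = 2414916 ≡ 2406 (mod 2773)
6^128 ≡ 2406^2 = 5788836 ≡ 1585 (mod 2773)
6^256 ≡ 1585^2 = 2512225 ≡ 2660 (mod 2773)
6^512 ≡ 2660^2 = 7075600 ≡ 1677 (mod 2773)
6^1024 ≡ 1677^2 = 2812329 ≡ 507 (mod 2773)
6^2048 ≡ 507^2 = 257049 ≡ 1933 (mod 2773)
2772 = 2048 + 512 + 128 + 64 + 16 + 4 in binary powers of 2.
So 6^2772 ≡ 1933 · 1677 · 1585 · 2406 · 1845 · 1296 ≡ 789 (mod 2773).
Since 789 ≠ 1, base 6 is a Fermat witness: 2773 is composite.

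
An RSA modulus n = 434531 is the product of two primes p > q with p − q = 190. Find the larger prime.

Since p = q + 190, we have 434531 = q(q + 190), so q² + 190q − 434531 = 0.
Discriminant: 190² + 4·434531 = 36100 + 1738124 = 1774224; √1774224 = 1332.
q = (−190 + 1332)/2 = 571, and p = q + 190 = 761.
Check: 571 · 761 = 434531.

761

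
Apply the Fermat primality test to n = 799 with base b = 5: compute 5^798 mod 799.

440

5^1 ≡ 5 (mod 799)
5^2 ≡ 5^2 = 25 ≡ 25 (mod 799)
5^4 ≡ 25^2 = 625 ≡ 625 (mod 799)
5^8 ≡ 625^2 = 390625 ≡ 713 (mod 799)
5^16 ≡ 713^2 = 508369 ≡ 205 (mod 799)
5^32 ≡ 205^2 = 42025 ≡ 477 (mod 799)
5^64 ≡ 477^2 = 227529 ≡ 613 (mod 799)
5^128 ≡ 613^2 = 375769 ≡ 239 (mod 799)
5^256 ≡ 239^2 = 57121 ≡ 392 (mod 799)
5^512 ≡ 392^2 = 153664 ≡ 256 (mod 799)
798 = 512 + 256 + 16 + 8 + 4 + 2 in binary powers of 2.
So 5^798 ≡ 256 · 392 · 205 · 713 · 625 · 25 ≡ 440 (mod 799).
Since 440 ≠ 1, base 5 is a Fermat witness: 799 is composite.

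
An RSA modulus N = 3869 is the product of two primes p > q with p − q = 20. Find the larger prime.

Since p = q + 20, we have 3869 = q(q + 20), so q² + 20q − 3869 = 0.
Discriminant: 20² + 4·3869 = 400 + 15476 = 15876; √15876 = 126.
q = (−20 + 126)/2 = 53, and p = q + 20 = 73.
Check: 53 · 73 = 3869.

73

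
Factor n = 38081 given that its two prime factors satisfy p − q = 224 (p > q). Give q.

113

Since p = q + 224, we have 38081 = q(q + 224), so q² + 224q − 38081 = 0.
Discriminant: 224² + 4·38081 = 50176 + 152324 = 202500; √202500 = 450.
q = (−224 + 450)/2 = 113, and p = q + 224 = 337.
Check: 113 · 337 = 38081.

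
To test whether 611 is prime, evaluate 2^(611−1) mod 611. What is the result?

101

2^1 ≡ 2 (mod 611)
2^2 ≡ 2^2 = 4 ≡ 4 (mod 611)
2^4 ≡ 4^2 = 16 ≡ 16 (mod 611)
2^8 ≡ 16^2 = 256 ≡ 256 (mod 611)
2^16 ≡ 256^2 = 65536 ≡ 159 (mod 611)
2^32 ≡ 159^2 = 25281 ≡ 230 (mod 611)
2^64 ≡ 230^2 = 52900 ≡ 354 (mod 611)
2^128 ≡ 354^2 = 125316 ≡ 61 (mod 611)
2^256 ≡ 61^2 = 3721 ≡ 55 (mod 611)
2^512 ≡ 55^2 = 3025 ≡ 581 (mod 611)
610 = 512 + 64 + 32 + 2 in binary powers of 2.
So 2^610 ≡ 581 · 354 · 230 · 4 ≡ 101 (mod 611).
Since 101 ≠ 1, base 2 is a Fermat witness: 611 is composite.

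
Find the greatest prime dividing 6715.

6715 = 5 · 1343
1343 = 17 · 79
79 is prime.
So 6715 = 5 · 17 · 79; the largest prime factor is 79.

79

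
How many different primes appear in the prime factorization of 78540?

78540 = 2^2 · 19635
19635 = 3 · 6545
6545 = 5 · 1309
1309 = 7 · 187
187 = 11 · 17
78540 = 2^2 · 3 · 5 · 7 · 11 · 17, which has 6 distinct prime factors.

6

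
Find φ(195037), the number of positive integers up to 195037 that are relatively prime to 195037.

Factor: 195037 = 41 · 67 · 71.
φ(195037) = (41−1) · (67−1) · (71−1) = 40 · 66 · 70 = 184800.

184800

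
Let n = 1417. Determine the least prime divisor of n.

13

1417 is odd.
Digit sum 13, not divisible by 3.
Ends in 7: not divisible by 5.
7: 1417 = 7·202 + 3
11: 1417 = 11·128 + 9
13: 1417 = 13·109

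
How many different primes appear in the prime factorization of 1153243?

5

1153243 = 7 · 164749
164749 = 13 · 12673
12673 = 19 · 667
667 = 23 · 29
1153243 = 7 · 13 · 19 · 23 · 29, which has 5 distinct prime factors.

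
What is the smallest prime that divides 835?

5

835 is odd.
Digit sum 16, not divisible by 3.
Ends in 5: divisible by 5.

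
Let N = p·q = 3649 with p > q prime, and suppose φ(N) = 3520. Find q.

41

φ(n) = (p−1)(q−1) = n − (p+q) + 1, so p + q = 3649 − 3520 + 1 = 130.
p and q are the roots of t² − 130t + 3649 = 0.
Discriminant: 130² − 4·3649 = 16900 − 14596 = 2304; √2304 = 48.
q = (130 − 48)/2 = 41, p = (130 + 48)/2 = 89.
Check: 41 · 89 = 3649.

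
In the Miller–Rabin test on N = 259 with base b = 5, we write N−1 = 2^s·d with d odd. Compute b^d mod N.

259 − 1 = 258 = 2^1 · 129, so d = 129.
5^1 ≡ 5 (mod 259)
5^2 ≡ 5^2 = 25 ≡ 25 (mod 259)
5^4 ≡ 25^2 = 625 ≡ 107 (mod 259)
5^8 ≡ 107^2 = 11449 ≡ 53 (mod 259)
5^16 ≡ 53^2 = 2809 ≡ 219 (mod 259)
5^32 ≡ 219^2 = 47961 ≡ 46 (mod 259)
5^64 ≡ 46^2 = 2116 ≡ 44 (mod 259)
5^128 ≡ 44^2 = 1936 ≡ 123 (mod 259)
129 = 128 + 1 in binary powers of 2.
So 5^129 ≡ 123 · 5 ≡ 97 (mod 259).
Squaring chain: 97; never reaches −1, so base 5 is a Miller–Rabin witness that 259 is composite.

97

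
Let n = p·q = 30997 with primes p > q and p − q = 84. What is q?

139

Since p = q + 84, we have 30997 = q(q + 84), so q² + 84q − 30997 = 0.
Discriminant: 84² + 4·30997 = 7056 + 123988 = 131044; √131044 = 362.
q = (−84 + 362)/2 = 139, and p = q + 84 = 223.
Check: 139 · 223 = 30997.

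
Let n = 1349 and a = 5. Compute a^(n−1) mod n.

5^1 ≡ 5 (mod 1349)
5^2 ≡ 5^2 = 25 ≡ 25 (mod 1349)
5^4 ≡ 25^2 = 625 ≡ 625 (mod 1349)
5^8 ≡ 625^2 = 390625 ≡ 764 (mod 1349)
5^16 ≡ 764^2 = 583696 ≡ 928 (mod 1349)
5^32 ≡ 928^2 = 861184 ≡ 522 (mod 1349)
5^64 ≡ 522^2 = 272484 ≡ 1335 (mod 1349)
5^128 ≡ 1335^2 = 1782225 ≡ 196 (mod 1349)
5^256 ≡ 196^2 = 38416 ≡ 644 (mod 1349)
5^512 ≡ 644^2 = 414736 ≡ 593 (mod 1349)
5^1024 ≡ 593^2 = 351649 ≡ 909 (mod 1349)
1348 = 1024 + 256 + 64 + 4 in binary powers of 2.
So 5^1348 ≡ 909 · 644 · 1335 · 625 ≡ 54 (mod 1349).
Since 54 ≠ 1, base 5 is a Fermat witness: 1349 is composite.

54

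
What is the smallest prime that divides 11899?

11899 is odd.
Digit sum 28, not divisible by 3.
Ends in 9: not divisible by 5.
7: 11899 = 7·1699 + 6
11: 11899 = 11·1081 + 8
13: 11899 = 13·915 + 4
17: 11899 = 17·699 + 16
19: 11899 = 19·626 + 5
23: 11899 = 23·517 + 8
29: 11899 = 29·410 + 9
31: 11899 = 31·383 + 26
37: 11899 = 37·321 + 22
41: 11899 = 41·290 + 9
43: 11899 = 43·276 + 31
47: 11899 = 47·253 + 8
53: 11899 = 53·224 + 27
59: 11899 = 59·201 + 40
61: 11899 = 61·195 + 4
67: 11899 = 67·177 + 40
71: 11899 = 71·167 + 42
73: 11899 = 73·163

73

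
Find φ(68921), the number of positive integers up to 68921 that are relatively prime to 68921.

Factor: 68921 = 41^3.
φ(68921) = 41^2·(41−1) = 67240.

67240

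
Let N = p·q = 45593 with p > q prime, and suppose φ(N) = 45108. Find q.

127

φ(n) = (p−1)(q−1) = n − (p+q) + 1, so p + q = 45593 − 45108 + 1 = 486.
p and q are the roots of t² − 486t + 45593 = 0.
Discriminant: 486² − 4·45593 = 236196 − 182372 = 53824; √53824 = 232.
q = (486 − 232)/2 = 127, p = (486 + 232)/2 = 359.
Check: 127 · 359 = 45593.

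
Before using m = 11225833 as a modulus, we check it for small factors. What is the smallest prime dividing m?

11225833 is odd.
Digit sum 25, not divisible by 3.
Ends in 3: not divisible by 5.
7: 11225833 = 7·1603690 + 3
11: 11225833 = 11·1020530 + 3
13: 11225833 = 13·863525 + 8
17: 11225833 = 17·660343 + 2
19: 11225833 = 19·590833 + 6
23: 11225833 = 23·488079 + 16
29: 11225833 = 29·387097 + 20
31: 11225833 = 31·362123 + 20
37: 11225833 = 37·303400 + 33
41: 11225833 = 41·273800 + 33
43: 11225833 = 43·261065 + 38
47: 11225833 = 47·238847 + 24
53: 11225833 = 53·211808 + 9
59: 11225833 = 59·190268 + 21
61: 11225833 = 61·184030 + 3
67: 11225833 = 67·167549 + 50
71: 11225833 = 71·158110 + 23
73: 11225833 = 73·153778 + 39
79: 11225833 = 79·142099 + 12
83: 11225833 = 83·135251

83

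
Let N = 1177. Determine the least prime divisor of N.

1177 is odd.
Digit sum 16, not divisible by 3.
Ends in 7: not divisible by 5.
7: 1177 = 7·168 + 1
11: 1177 = 11·107

11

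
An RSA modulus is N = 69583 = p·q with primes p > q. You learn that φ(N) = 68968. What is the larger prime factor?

467

φ(n) = (p−1)(q−1) = n − (p+q) + 1, so p + q = 69583 − 68968 + 1 = 616.
p and q are the roots of t² − 616t + 69583 = 0.
Discriminant: 616² − 4·69583 = 379456 − 278332 = 101124; √101124 = 318.
q = (616 − 318)/2 = 149, p = (616 + 318)/2 = 467.
Check: 149 · 467 = 69583.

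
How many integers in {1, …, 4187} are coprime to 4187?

Factor: 4187 = 53 · 79.
φ(4187) = (53−1) · (79−1) = 52 · 78 = 4056.

4056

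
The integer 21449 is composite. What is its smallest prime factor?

89

21449 is odd.
Digit sum 20, not divisible by 3.
Ends in 9: not divisible by 5.
7: 21449 = 7·3064 + 1
11: 21449 = 11·1949 + 10
13: 21449 = 13·1649 + 12
17: 21449 = 17·1261 + 12
19: 21449 = 19·1128 + 17
23: 21449 = 23·932 + 13
29: 21449 = 29·739 + 18
31: 21449 = 31·691 + 28
37: 21449 = 37·579 + 26
41: 21449 = 41·523 + 6
43: 21449 = 43·498 + 35
47: 21449 = 47·456 + 17
53: 21449 = 53·404 + 37
59: 21449 = 59·363 + 32
61: 21449 = 61·351 + 38
67: 21449 = 67·320 + 9
71: 21449 = 71·302 + 7
73: 21449 = 73·293 + 60
79: 21449 = 79·271 + 40
83: 21449 = 83·258 + 35
89: 21449 = 89·241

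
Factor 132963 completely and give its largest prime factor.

132963 = 3 · 44321
44321 = 23 · 1927
1927 = 41 · 47
47 is prime.
So 132963 = 3 · 23 · 41 · 47; the largest prime factor is 47.

47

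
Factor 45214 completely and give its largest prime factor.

47

45214 = 2 · 22607
22607 = 13 · 1739
1739 = 37 · 47
47 is prime.
So 45214 = 2 · 13 · 37 · 47; the largest prime factor is 47.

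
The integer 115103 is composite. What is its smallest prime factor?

31

115103 is odd.
Digit sum 11, not divisible by 3.
Ends in 3: not divisible by 5.
7: 115103 = 7·16443 + 2
11: 115103 = 11·10463 + 10
13: 115103 = 13·8854 + 1
17: 115103 = 17·6770 + 13
19: 115103 = 19·6058 + 1
23: 115103 = 23·5004 + 11
29: 115103 = 29·3969 + 2
31: 115103 = 31·3713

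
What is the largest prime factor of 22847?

22847 = 11 · 2077
2077 = 31 · 67
67 is prime.
So 22847 = 11 · 31 · 67; the largest prime factor is 67.

67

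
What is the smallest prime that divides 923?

923 is odd.
Digit sum 14, not divisible by 3.
Ends in 3: not divisible by 5.
7: 923 = 7·131 + 6
11: 923 = 11·83 + 10
13: 923 = 13·71

13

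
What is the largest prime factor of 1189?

1189 = 29 · 41
41 is prime.
So 1189 = 29 · 41; the largest prime factor is 41.

41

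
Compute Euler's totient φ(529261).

Factor: 529261 = 17 · 163 · 191.
φ(529261) = (17−1) · (163−1) · (191−1) = 16 · 162 · 190 = 492480.

492480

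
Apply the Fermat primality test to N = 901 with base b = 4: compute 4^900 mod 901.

307

4^1 ≡ 4 (mod 901)
4^2 ≡ 4^2 = 16 ≡ 16 (mod 901)
4^4 ≡ 16^2 = 256 ≡ 256 (mod 901)
4^8 ≡ 256^2 = 65536 ≡ 664 (mod 901)
4^16 ≡ 664^2 = 440896 ≡ 307 (mod 901)
4^32 ≡ 307^2 = 94249 ≡ 545 (mod 901)
4^64 ≡ 545^2 = 297025 ≡ 596 (mod 901)
4^128 ≡ 596^2 = 355216 ≡ 222 (mod 901)
4^256 ≡ 222^2 = 49284 ≡ 630 (mod 901)
4^512 ≡ 630^2 = 396900 ≡ 460 (mod 901)
900 = 512 + 256 + 128 + 4 in binary powers of 2.
So 4^900 ≡ 460 · 630 · 222 · 256 ≡ 307 (mod 901).
Since 307 ≠ 1, base 4 is a Fermat witness: 901 is composite.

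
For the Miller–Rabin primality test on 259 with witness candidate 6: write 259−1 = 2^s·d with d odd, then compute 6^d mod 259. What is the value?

259 − 1 = 258 = 2^1 · 129, so d = 129.
6^1 ≡ 6 (mod 259)
6^2 ≡ 6^2 = 36 ≡ 36 (mod 259)
6^4 ≡ 36^2 = 1296 ≡ 1 (mod 259)
6^8 ≡ 1^2 = 1 ≡ 1 (mod 259)
6^16 ≡ 1^2 = 1 ≡ 1 (mod 259)
6^32 ≡ 1^2 = 1 ≡ 1 (mod 259)
6^64 ≡ 1^2 = 1 ≡ 1 (mod 259)
6^128 ≡ 1^2 = 1 ≡ 1 (mod 259)
129 = 128 + 1 in binary powers of 2.
So 6^129 ≡ 1 · 6 ≡ 6 (mod 259).
Squaring chain: 6; never reaches −1, so base 6 is a Miller–Rabin witness that 259 is composite.

6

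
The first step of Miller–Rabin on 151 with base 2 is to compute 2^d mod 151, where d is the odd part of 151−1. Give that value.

151 − 1 = 150 = 2^1 · 75, so d = 75.
2^1 ≡ 2 (mod 151)
2^2 ≡ 2^2 = 4 ≡ 4 (mod 151)
2^4 ≡ 4^2 = 16 ≡ 16 (mod 151)
2^8 ≡ 16^2 = 256 ≡ 105 (mod 151)
2^16 ≡ 105^2 = 11025 ≡ 2 (mod 151)
2^32 ≡ 2^2 = 4 ≡ 4 (mod 151)
2^64 ≡ 4^2 = 16 ≡ 16 (mod 151)
75 = 64 + 8 + 2 + 1 in binary powers of 2.
So 2^75 ≡ 16 · 105 · 4 · 2 ≡ 1 (mod 151).
Since 2^d ≡ 1 (mod 151), base 2 does not prove 151 composite.

1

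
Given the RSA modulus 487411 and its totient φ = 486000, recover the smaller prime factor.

φ(n) = (p−1)(q−1) = n − (p+q) + 1, so p + q = 487411 − 486000 + 1 = 1412.
p and q are the roots of t² − 1412t + 487411 = 0.
Discriminant: 1412² − 4·487411 = 1993744 − 1949644 = 44100; √44100 = 210.
q = (1412 − 210)/2 = 601, p = (1412 + 210)/2 = 811.
Check: 601 · 811 = 487411.

601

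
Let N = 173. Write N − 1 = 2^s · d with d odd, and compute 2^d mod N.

80

173 − 1 = 172 = 2^2 · 43, so d = 43.
2^1 ≡ 2 (mod 173)
2^2 ≡ 2^2 = 4 ≡ 4 (mod 173)
2^4 ≡ 4^2 = 16 ≡ 16 (mod 173)
2^8 ≡ 16^2 = 256 ≡ 83 (mod 173)
2^16 ≡ 83^2 = 6889 ≡ 142 (mod 173)
2^32 ≡ 142^2 = 20164 ≡ 96 (mod 173)
43 = 32 + 8 + 2 + 1 in binary powers of 2.
So 2^43 ≡ 96 · 83 · 4 · 2 ≡ 80 (mod 173).
Squaring chain: 80 → 172; reaches −1, so base 2 does not prove 173 composite.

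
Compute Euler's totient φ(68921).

67240

Factor: 68921 = 41^3.
φ(68921) = 41^2·(41−1) = 67240.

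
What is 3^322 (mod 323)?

3^1 ≡ 3 (mod 323)
3^2 ≡ 3^2 = 9 ≡ 9 (mod 323)
3^4 ≡ 9^2 = 81 ≡ 81 (mod 323)
3^8 ≡ 81^2 = 6561 ≡ 101 (mod 323)
3^16 ≡ 101^2 = 10201 ≡ 188 (mod 323)
3^32 ≡ 188^2 = 35344 ≡ 137 (mod 323)
3^64 ≡ 137^2 = 18769 ≡ 35 (mod 323)
3^128 ≡ 35^2 = 1225 ≡ 256 (mod 323)
3^256 ≡ 256^2 = 65536 ≡ 290 (mod 323)
322 = 256 + 64 + 2 in binary powers of 2.
So 3^322 ≡ 290 · 35 · 9 ≡ 264 (mod 323).
Since 264 ≠ 1, base 3 is a Fermat witness: 323 is composite.

264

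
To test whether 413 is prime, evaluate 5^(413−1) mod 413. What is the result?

226

5^1 ≡ 5 (mod 413)
5^2 ≡ 5^2 = 25 ≡ 25 (mod 413)
5^4 ≡ 25^2 = 625 ≡ 212 (mod 413)
5^8 ≡ 212^2 = 44944 ≡ 340 (mod 413)
5^16 ≡ 340^2 = 115600 ≡ 373 (mod 413)
5^32 ≡ 373^2 = 139129 ≡ 361 (mod 413)
5^64 ≡ 361^2 = 130321 ≡ 226 (mod 413)
5^128 ≡ 226^2 = 51076 ≡ 277 (mod 413)
5^256 ≡ 277^2 = 76729 ≡ 324 (mod 413)
412 = 256 + 128 + 16 + 8 + 4 in binary powers of 2.
So 5^412 ≡ 324 · 277 · 373 · 340 · 212 ≡ 226 (mod 413).
Since 226 ≠ 1, base 5 is a Fermat witness: 413 is composite.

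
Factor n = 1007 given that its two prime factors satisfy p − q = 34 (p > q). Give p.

53

Since p = q + 34, we have 1007 = q(q + 34), so q² + 34q − 1007 = 0.
Discriminant: 34² + 4·1007 = 1156 + 4028 = 5184; √5184 = 72.
q = (−34 + 72)/2 = 19, and p = q + 34 = 53.
Check: 19 · 53 = 1007.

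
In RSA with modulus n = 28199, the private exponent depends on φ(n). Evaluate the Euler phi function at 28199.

27864

Factor: 28199 = 163 · 173.
φ(28199) = (163−1) · (173−1) = 162 · 172 = 27864.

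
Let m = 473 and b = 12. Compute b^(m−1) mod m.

12^1 ≡ 12 (mod 473)
12^2 ≡ 12^2 = 144 ≡ 144 (mod 473)
12^4 ≡ 144^2 = 20736 ≡ 397 (mod 473)
12^8 ≡ 397^2 = 157609 ≡ 100 (mod 473)
12^16 ≡ 100^2 = 10000 ≡ 67 (mod 473)
12^32 ≡ 67^2 = 4489 ≡ 232 (mod 473)
12^64 ≡ 232^2 = 53824 ≡ 375 (mod 473)
12^128 ≡ 375^2 = 140625 ≡ 144 (mod 473)
12^256 ≡ 144^2 = 20736 ≡ 397 (mod 473)
472 = 256 + 128 + 64 + 16 + 8 in binary powers of 2.
So 12^472 ≡ 397 · 144 · 375 · 67 · 100 ≡ 210 (mod 473).
Since 210 ≠ 1, base 12 is a Fermat witness: 473 is composite.

210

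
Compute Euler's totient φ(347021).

322048

Factor: 347021 = 17 · 137 · 149.
φ(347021) = (17−1) · (137−1) · (149−1) = 16 · 136 · 148 = 322048.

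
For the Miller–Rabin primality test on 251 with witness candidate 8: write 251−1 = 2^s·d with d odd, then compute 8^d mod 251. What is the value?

251 − 1 = 250 = 2^1 · 125, so d = 125.
8^1 ≡ 8 (mod 251)
8^2 ≡ 8^2 = 64 ≡ 64 (mod 251)
8^4 ≡ 64^2 = 4096 ≡ 80 (mod 251)
8^8 ≡ 80^2 = 6400 ≡ 125 (mod 251)
8^16 ≡ 125^2 = 15625 ≡ 63 (mod 251)
8^32 ≡ 63^2 = 3969 ≡ 204 (mod 251)
8^64 ≡ 204^2 = 41616 ≡ 201 (mod 251)
125 = 64 + 32 + 16 + 8 + 4 + 1 in binary powers of 2.
So 8^125 ≡ 201 · 204 · 63 · 125 · 80 · 8 ≡ 250 (mod 251).
Since 8^d ≡ 250 (mod 251), base 8 does not prove 251 composite.

250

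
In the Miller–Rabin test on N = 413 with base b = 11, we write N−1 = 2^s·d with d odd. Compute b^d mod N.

165

413 − 1 = 412 = 2^2 · 103, so d = 103.
11^1 ≡ 11 (mod 413)
11^2 ≡ 11^2 = 121 ≡ 121 (mod 413)
11^4 ≡ 121^2 = 14641 ≡ 186 (mod 413)
11^8 ≡ 186^2 = 34596 ≡ 317 (mod 413)
11^16 ≡ 317^2 = 100489 ≡ 130 (mod 413)
11^32 ≡ 130^2 = 16900 ≡ 380 (mod 413)
11^64 ≡ 380^2 = 144400 ≡ 263 (mod 413)
103 = 64 + 32 + 4 + 2 + 1 in binary powers of 2.
So 11^103 ≡ 263 · 380 · 186 · 121 · 11 ≡ 165 (mod 413).
Squaring chain: 165 → 380; never reaches −1, so base 11 is a Miller–Rabin witness that 413 is composite.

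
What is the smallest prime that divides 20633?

47

20633 is odd.
Digit sum 14, not divisible by 3.
Ends in 3: not divisible by 5.
7: 20633 = 7·2947 + 4
11: 20633 = 11·1875 + 8
13: 20633 = 13·1587 + 2
17: 20633 = 17·1213 + 12
19: 20633 = 19·1085 + 18
23: 20633 = 23·897 + 2
29: 20633 = 29·711 + 14
31: 20633 = 31·665 + 18
37: 20633 = 37·557 + 24
41: 20633 = 41·503 + 10
43: 20633 = 43·479 + 36
47: 20633 = 47·439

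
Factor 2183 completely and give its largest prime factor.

59

2183 = 37 · 59
59 is prime.
So 2183 = 37 · 59; the largest prime factor is 59.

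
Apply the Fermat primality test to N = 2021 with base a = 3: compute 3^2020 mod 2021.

253

3^1 ≡ 3 (mod 2021)
3^2 ≡ 3^2 = 9 ≡ 9 (mod 2021)
3^4 ≡ 9^2 = 81 ≡ 81 (mod 2021)
3^8 ≡ 81^2 = 6561 ≡ 498 (mod 2021)
3^16 ≡ 498^2 = 248004 ≡ 1442 (mod 2021)
3^32 ≡ 1442^2 = 2079364 ≡ 1776 (mod 2021)
3^64 ≡ 1776^2 = 3154176 ≡ 1416 (mod 2021)
3^128 ≡ 1416^2 = 2005056 ≡ 224 (mod 2021)
3^256 ≡ 224^2 = 50176 ≡ 1672 (mod 2021)
3^512 ≡ 1672^2 = 2795584 ≡ 541 (mod 2021)
3^1024 ≡ 541^2 = 292681 ≡ 1657 (mod 2021)
2020 = 1024 + 512 + 256 + 128 + 64 + 32 + 4 in binary powers of 2.
So 3^2020 ≡ 1657 · 541 · 1672 · 224 · 1416 · 1776 · 81 ≡ 253 (mod 2021).
Since 253 ≠ 1, base 3 is a Fermat witness: 2021 is composite.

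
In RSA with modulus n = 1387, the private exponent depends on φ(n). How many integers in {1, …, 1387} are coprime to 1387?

1296

Factor: 1387 = 19 · 73.
φ(1387) = (19−1) · (73−1) = 18 · 72 = 1296.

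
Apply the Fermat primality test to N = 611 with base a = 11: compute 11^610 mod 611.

335

11^1 ≡ 11 (mod 611)
11^2 ≡ 11^2 = 121 ≡ 121 (mod 611)
11^4 ≡ 121^2 = 14641 ≡ 588 (mod 611)
11^8 ≡ 588^2 = 345744 ≡ 529 (mod 611)
11^16 ≡ 529^2 = 279841 ≡ 3 (mod 611)
11^32 ≡ 3^2 = 9 ≡ 9 (mod 611)
11^64 ≡ 9^2 = 81 ≡ 81 (mod 611)
11^128 ≡ 81^2 = 6561 ≡ 451 (mod 611)
11^256 ≡ 451^2 = 203401 ≡ 549 (mod 611)
11^512 ≡ 549^2 = 301401 ≡ 178 (mod 611)
610 = 512 + 64 + 32 + 2 in binary powers of 2.
So 11^610 ≡ 178 · 81 · 9 · 121 ≡ 335 (mod 611).
Since 335 ≠ 1, base 11 is a Fermat witness: 611 is composite.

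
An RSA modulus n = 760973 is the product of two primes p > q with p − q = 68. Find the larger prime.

Since p = q + 68, we have 760973 = q(q + 68), so q² + 68q − 760973 = 0.
Discriminant: 68² + 4·760973 = 4624 + 3043892 = 3048516; √3048516 = 1746.
q = (−68 + 1746)/2 = 839, and p = q + 68 = 907.
Check: 839 · 907 = 760973.

907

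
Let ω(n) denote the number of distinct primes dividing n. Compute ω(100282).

5

100282 = 2 · 50141
50141 = 7 · 7163
7163 = 13 · 551
551 = 19 · 29
100282 = 2 · 7 · 13 · 19 · 29, which has 5 distinct prime factors.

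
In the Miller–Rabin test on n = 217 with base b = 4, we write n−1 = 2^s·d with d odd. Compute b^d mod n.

78

217 − 1 = 216 = 2^3 · 27, so d = 27.
4^1 ≡ 4 (mod 217)
4^2 ≡ 4^2 = 16 ≡ 16 (mod 217)
4^4 ≡ 16^2 = 256 ≡ 39 (mod 217)
4^8 ≡ 39^2 = 1521 ≡ 2 (mod 217)
4^16 ≡ 2^2 = 4 ≡ 4 (mod 217)
27 = 16 + 8 + 2 + 1 in binary powers of 2.
So 4^27 ≡ 4 · 2 · 16 · 4 ≡ 78 (mod 217).
Squaring chain: 78 → 8 → 64; never reaches −1, so base 4 is a Miller–Rabin witness that 217 is composite.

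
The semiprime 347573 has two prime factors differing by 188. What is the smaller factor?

Since p = q + 188, we have 347573 = q(q + 188), so q² + 188q − 347573 = 0.
Discriminant: 188² + 4·347573 = 35344 + 1390292 = 1425636; √1425636 = 1194.
q = (−188 + 1194)/2 = 503, and p = q + 188 = 691.
Check: 503 · 691 = 347573.

503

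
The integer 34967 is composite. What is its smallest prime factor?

73

34967 is odd.
Digit sum 29, not divisible by 3.
Ends in 7: not divisible by 5.
7: 34967 = 7·4995 + 2
11: 34967 = 11·3178 + 9
13: 34967 = 13·2689 + 10
17: 34967 = 17·2056 + 15
19: 34967 = 19·1840 + 7
23: 34967 = 23·1520 + 7
29: 34967 = 29·1205 + 22
31: 34967 = 31·1127 + 30
37: 34967 = 37·945 + 2
41: 34967 = 41·852 + 35
43: 34967 = 43·813 + 8
47: 34967 = 47·743 + 46
53: 34967 = 53·659 + 40
59: 34967 = 59·592 + 39
61: 34967 = 61·573 + 14
67: 34967 = 67·521 + 60
71: 34967 = 71·492 + 35
73: 34967 = 73·479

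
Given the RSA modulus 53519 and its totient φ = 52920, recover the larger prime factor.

φ(n) = (p−1)(q−1) = n − (p+q) + 1, so p + q = 53519 − 52920 + 1 = 600.
p and q are the roots of t² − 600t + 53519 = 0.
Discriminant: 600² − 4·53519 = 360000 − 214076 = 145924; √145924 = 382.
q = (600 − 382)/2 = 109, p = (600 + 382)/2 = 491.
Check: 109 · 491 = 53519.

491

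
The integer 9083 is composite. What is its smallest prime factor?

9083 is odd.
Digit sum 20, not divisible by 3.
Ends in 3: not divisible by 5.
7: 9083 = 7·1297 + 4
11: 9083 = 11·825 + 8
13: 9083 = 13·698 + 9
17: 9083 = 17·534 + 5
19: 9083 = 19·478 + 1
23: 9083 = 23·394 + 21
29: 9083 = 29·313 + 6
31: 9083 = 31·293

31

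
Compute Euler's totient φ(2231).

2112

Factor: 2231 = 23 · 97.
φ(2231) = (23−1) · (97−1) = 22 · 96 = 2112.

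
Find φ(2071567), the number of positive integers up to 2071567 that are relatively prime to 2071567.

2018520

Factor: 2071567 = 71 · 163 · 179.
φ(2071567) = (71−1) · (163−1) · (179−1) = 70 · 162 · 178 = 2018520.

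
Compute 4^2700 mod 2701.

1

4^1 ≡ 4 (mod 2701)
4^2 ≡ 4^2 = 16 ≡ 16 (mod 2701)
4^4 ≡ 16^2 = 256 ≡ 256 (mod 2701)
4^8 ≡ 256^2 = 65536 ≡ 712 (mod 2701)
4^16 ≡ 712^2 = 506944 ≡ 1857 (mod 2701)
4^32 ≡ 1857^2 = 3448449 ≡ 1973 (mod 2701)
4^64 ≡ 1973^2 = 3892729 ≡ 588 (mod 2701)
4^128 ≡ 588^2 = 345744 ≡ 16 (mod 2701)
4^256 ≡ 16^2 = 256 ≡ 256 (mod 2701)
4^512 ≡ 256^2 = 65536 ≡ 712 (mod 2701)
4^1024 ≡ 712^2 = 506944 ≡ 1857 (mod 2701)
4^2048 ≡ 1857^2 = 3448449 ≡ 1973 (mod 2701)
2700 = 2048 + 512 + 128 + 8 + 4 in binary powers of 2.
So 4^2700 ≡ 1973 · 712 · 16 · 712 · 256 ≡ 1 (mod 2701).
Since the result is 1, base 4 gives no evidence that 2701 is composite.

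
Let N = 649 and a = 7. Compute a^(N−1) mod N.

64

7^1 ≡ 7 (mod 649)
7^2 ≡ 7^2 = 49 ≡ 49 (mod 649)
7^4 ≡ 49^2 = 2401 ≡ 454 (mod 649)
7^8 ≡ 454^2 = 206116 ≡ 383 (mod 649)
7^16 ≡ 383^2 = 146689 ≡ 15 (mod 649)
7^32 ≡ 15^2 = 225 ≡ 225 (mod 649)
7^64 ≡ 225^2 = 50625 ≡ 3 (mod 649)
7^128 ≡ 3^2 = 9 ≡ 9 (mod 649)
7^256 ≡ 9^2 = 81 ≡ 81 (mod 649)
7^512 ≡ 81^2 = 6561 ≡ 71 (mod 649)
648 = 512 + 128 + 8 in binary powers of 2.
So 7^648 ≡ 71 · 9 · 383 ≡ 64 (mod 649).
Since 64 ≠ 1, base 7 is a Fermat witness: 649 is composite.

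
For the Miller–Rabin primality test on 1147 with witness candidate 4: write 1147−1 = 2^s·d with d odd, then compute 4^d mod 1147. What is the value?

529

1147 − 1 = 1146 = 2^1 · 573, so d = 573.
4^1 ≡ 4 (mod 1147)
4^2 ≡ 4^2 = 16 ≡ 16 (mod 1147)
4^4 ≡ 16^2 = 256 ≡ 256 (mod 1147)
4^8 ≡ 256^2 = 65536 ≡ 157 (mod 1147)
4^16 ≡ 157^2 = 24649 ≡ 562 (mod 1147)
4^32 ≡ 562^2 = 315844 ≡ 419 (mod 1147)
4^64 ≡ 419^2 = 175561 ≡ 70 (mod 1147)
4^128 ≡ 70^2 = 4900 ≡ 312 (mod 1147)
4^256 ≡ 312^2 = 97344 ≡ 996 (mod 1147)
4^512 ≡ 996^2 = 992016 ≡ 1008 (mod 1147)
573 = 512 + 32 + 16 + 8 + 4 + 1 in binary powers of 2.
So 4^573 ≡ 1008 · 419 · 562 · 157 · 256 · 4 ≡ 529 (mod 1147).
Squaring chain: 529; never reaches −1, so base 4 is a Miller–Rabin witness that 1147 is composite.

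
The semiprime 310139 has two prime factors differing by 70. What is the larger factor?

Since p = q + 70, we have 310139 = q(q + 70), so q² + 70q − 310139 = 0.
Discriminant: 70² + 4·310139 = 4900 + 1240556 = 1245456; √1245456 = 1116.
q = (−70 + 1116)/2 = 523, and p = q + 70 = 593.
Check: 523 · 593 = 310139.

593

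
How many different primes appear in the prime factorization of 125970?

6

125970 = 2 · 62985
62985 = 3 · 20995
20995 = 5 · 4199
4199 = 13 · 323
323 = 17 · 19
125970 = 2 · 3 · 5 · 13 · 17 · 19, which has 6 distinct prime factors.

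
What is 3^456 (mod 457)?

3^1 ≡ 3 (mod 457)
3^2 ≡ 3^2 = 9 ≡ 9 (mod 457)
3^4 ≡ 9^2 = 81 ≡ 81 (mod 457)
3^8 ≡ 81^2 = 6561 ≡ 163 (mod 457)
3^16 ≡ 163^2 = 26569 ≡ 63 (mod 457)
3^32 ≡ 63^2 = 3969 ≡ 313 (mod 457)
3^64 ≡ 313^2 = 97969 ≡ 171 (mod 457)
3^128 ≡ 171^2 = 29241 ≡ 450 (mod 457)
3^256 ≡ 450^2 = 202500 ≡ 49 (mod 457)
456 = 256 + 128 + 64 + 8 in binary powers of 2.
So 3^456 ≡ 49 · 450 · 171 · 163 ≡ 1 (mod 457).
Since the result is 1, base 3 gives no evidence that 457 is composite.

1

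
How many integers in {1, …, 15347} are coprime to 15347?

15096

Factor: 15347 = 103 · 149.
φ(15347) = (103−1) · (149−1) = 102 · 148 = 15096.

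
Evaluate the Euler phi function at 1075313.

Factor: 1075313 = 47 · 137 · 167.
φ(1075313) = (47−1) · (137−1) · (167−1) = 46 · 136 · 166 = 1038496.

1038496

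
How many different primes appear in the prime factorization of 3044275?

3044275 = 5^2 · 121771
121771 = 13 · 9367
9367 = 17 · 551
551 = 19 · 29
3044275 = 5^2 · 13 · 17 · 19 · 29, which has 5 distinct prime factors.

5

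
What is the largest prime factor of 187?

187 = 11 · 17
17 is prime.
So 187 = 11 · 17; the largest prime factor is 17.

17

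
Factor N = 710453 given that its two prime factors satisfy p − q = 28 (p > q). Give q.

Since p = q + 28, we have 710453 = q(q + 28), so q² + 28q − 710453 = 0.
Discriminant: 28² + 4·710453 = 784 + 2841812 = 2842596; √2842596 = 1686.
q = (−28 + 1686)/2 = 829, and p = q + 28 = 857.
Check: 829 · 857 = 710453.

829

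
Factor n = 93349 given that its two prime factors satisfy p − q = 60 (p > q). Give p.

Since p = q + 60, we have 93349 = q(q + 60), so q² + 60q − 93349 = 0.
Discriminant: 60² + 4·93349 = 3600 + 373396 = 376996; √376996 = 614.
q = (−60 + 614)/2 = 277, and p = q + 60 = 337.
Check: 277 · 337 = 93349.

337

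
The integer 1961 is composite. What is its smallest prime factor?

1961 is odd.
Digit sum 17, not divisible by 3.
Ends in 1: not divisible by 5.
7: 1961 = 7·280 + 1
11: 1961 = 11·178 + 3
13: 1961 = 13·150 + 11
17: 1961 = 17·115 + 6
19: 1961 = 19·103 + 4
23: 1961 = 23·85 + 6
29: 1961 = 29·67 + 18
31: 1961 = 31·63 + 8
37: 1961 = 37·53

37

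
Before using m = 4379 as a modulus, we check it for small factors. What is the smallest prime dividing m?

29

4379 is odd.
Digit sum 23, not divisible by 3.
Ends in 9: not divisible by 5.
7: 4379 = 7·625 + 4
11: 4379 = 11·398 + 1
13: 4379 = 13·336 + 11
17: 4379 = 17·257 + 10
19: 4379 = 19·230 + 9
23: 4379 = 23·190 + 9
29: 4379 = 29·151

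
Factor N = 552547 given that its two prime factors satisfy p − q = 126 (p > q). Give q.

683

Since p = q + 126, we have 552547 = q(q + 126), so q² + 126q − 552547 = 0.
Discriminant: 126² + 4·552547 = 15876 + 2210188 = 2226064; √2226064 = 1492.
q = (−126 + 1492)/2 = 683, and p = q + 126 = 809.
Check: 683 · 809 = 552547.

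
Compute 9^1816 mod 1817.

1021

9^1 ≡ 9 (mod 1817)
9^2 ≡ 9^2 = 81 ≡ 81 (mod 1817)
9^4 ≡ 81^2 = 6561 ≡ 1110 (mod 1817)
9^8 ≡ 1110^2 = 1232100 ≡ 174 (mod 1817)
9^16 ≡ 174^2 = 30276 ≡ 1204 (mod 1817)
9^32 ≡ 1204^2 = 1449616 ≡ 1467 (mod 1817)
9^64 ≡ 1467^2 = 2152089 ≡ 761 (mod 1817)
9^128 ≡ 761^2 = 579121 ≡ 1315 (mod 1817)
9^256 ≡ 1315^2 = 1729225 ≡ 1258 (mod 1817)
9^512 ≡ 1258^2 = 1582564 ≡ 1774 (mod 1817)
9^1024 ≡ 1774^2 = 3147076 ≡ 32 (mod 1817)
1816 = 1024 + 512 + 256 + 16 + 8 in binary powers of 2.
So 9^1816 ≡ 32 · 1774 · 1258 · 1204 · 174 ≡ 1021 (mod 1817).
Since 1021 ≠ 1, base 9 is a Fermat witness: 1817 is composite.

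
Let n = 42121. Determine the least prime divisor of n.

73

42121 is odd.
Digit sum 10, not divisible by 3.
Ends in 1: not divisible by 5.
7: 42121 = 7·6017 + 2
11: 42121 = 11·3829 + 2
13: 42121 = 13·3240 + 1
17: 42121 = 17·2477 + 12
19: 42121 = 19·2216 + 17
23: 42121 = 23·1831 + 8
29: 42121 = 29·1452 + 13
31: 42121 = 31·1358 + 23
37: 42121 = 37·1138 + 15
41: 42121 = 41·1027 + 14
43: 42121 = 43·979 + 24
47: 42121 = 47·896 + 9
53: 42121 = 53·794 + 39
59: 42121 = 59·713 + 54
61: 42121 = 61·690 + 31
67: 42121 = 67·628 + 45
71: 42121 = 71·593 + 18
73: 42121 = 73·577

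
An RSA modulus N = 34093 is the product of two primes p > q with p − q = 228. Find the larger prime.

331

Since p = q + 228, we have 34093 = q(q + 228), so q² + 228q − 34093 = 0.
Discriminant: 228² + 4·34093 = 51984 + 136372 = 188356; √188356 = 434.
q = (−228 + 434)/2 = 103, and p = q + 228 = 331.
Check: 103 · 331 = 34093.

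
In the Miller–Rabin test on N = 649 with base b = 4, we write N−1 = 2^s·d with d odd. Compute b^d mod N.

649 − 1 = 648 = 2^3 · 81, so d = 81.
4^1 ≡ 4 (mod 649)
4^2 ≡ 4^2 = 16 ≡ 16 (mod 649)
4^4 ≡ 16^2 = 256 ≡ 256 (mod 649)
4^8 ≡ 256^2 = 65536 ≡ 636 (mod 649)
4^16 ≡ 636^2 = 404496 ≡ 169 (mod 649)
4^32 ≡ 169^2 = 28561 ≡ 5 (mod 649)
4^64 ≡ 5^2 = 25 ≡ 25 (mod 649)
81 = 64 + 16 + 1 in binary powers of 2.
So 4^81 ≡ 25 · 169 · 4 ≡ 26 (mod 649).
Squaring chain: 26 → 27 → 80; never reaches −1, so base 4 is a Miller–Rabin witness that 649 is composite.

26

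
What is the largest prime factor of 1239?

59

1239 = 3 · 413
413 = 7 · 59
59 is prime.
So 1239 = 3 · 7 · 59; the largest prime factor is 59.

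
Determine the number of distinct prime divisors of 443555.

5

443555 = 5 · 88711
88711 = 7 · 12673
12673 = 19 · 667
667 = 23 · 29
443555 = 5 · 7 · 19 · 23 · 29, which has 5 distinct prime factors.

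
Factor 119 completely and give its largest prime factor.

119 = 7 · 17
17 is prime.
So 119 = 7 · 17; the largest prime factor is 17.

17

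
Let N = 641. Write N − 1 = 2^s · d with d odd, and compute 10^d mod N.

641 − 1 = 640 = 2^7 · 5, so d = 5.
10^1 ≡ 10 (mod 641)
10^2 ≡ 10^2 = 100 ≡ 100 (mod 641)
10^4 ≡ 100^2 = 10000 ≡ 385 (mod 641)
5 = 4 + 1 in binary powers of 2.
So 10^5 ≡ 385 · 10 ≡ 4 (mod 641).
Squaring chain: 4 → 16 → 256 → 154 → 640 → 1 → 1; reaches −1, so base 10 does not prove 641 composite.

4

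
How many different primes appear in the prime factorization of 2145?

2145 = 3 · 715
715 = 5 · 143
143 = 11 · 13
2145 = 3 · 5 · 11 · 13, which has 4 distinct prime factors.

4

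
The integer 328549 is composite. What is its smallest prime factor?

328549 is odd.
Digit sum 31, not divisible by 3.
Ends in 9: not divisible by 5.
7: 328549 = 7·46935 + 4
11: 328549 = 11·29868 + 1
13: 328549 = 13·25273

13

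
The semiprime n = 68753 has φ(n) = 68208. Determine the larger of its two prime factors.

φ(n) = (p−1)(q−1) = n − (p+q) + 1, so p + q = 68753 − 68208 + 1 = 546.
p and q are the roots of t² − 546t + 68753 = 0.
Discriminant: 546² − 4·68753 = 298116 − 275012 = 23104; √23104 = 152.
q = (546 − 152)/2 = 197, p = (546 + 152)/2 = 349.
Check: 197 · 349 = 68753.

349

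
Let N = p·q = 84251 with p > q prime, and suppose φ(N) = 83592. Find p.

φ(n) = (p−1)(q−1) = n − (p+q) + 1, so p + q = 84251 − 83592 + 1 = 660.
p and q are the roots of t² − 660t + 84251 = 0.
Discriminant: 660² − 4·84251 = 435600 − 337004 = 98596; √98596 = 314.
q = (660 − 314)/2 = 173, p = (660 + 314)/2 = 487.
Check: 173 · 487 = 84251.

487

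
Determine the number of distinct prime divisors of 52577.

52577 = 7^2 · 1073
1073 = 29 · 37
52577 = 7^2 · 29 · 37, which has 3 distinct prime factors.

3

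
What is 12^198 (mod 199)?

12^1 ≡ 12 (mod 199)
12^2 ≡ 12^2 = 144 ≡ 144 (mod 199)
12^4 ≡ 144^2 = 20736 ≡ 40 (mod 199)
12^8 ≡ 40^2 = 1600 ≡ 8 (mod 199)
12^16 ≡ 8^2 = 64 ≡ 64 (mod 199)
12^32 ≡ 64^2 = 4096 ≡ 116 (mod 199)
12^64 ≡ 116^2 = 13456 ≡ 123 (mod 199)
12^128 ≡ 123^2 = 15129 ≡ 5 (mod 199)
198 = 128 + 64 + 4 + 2 in binary powers of 2.
So 12^198 ≡ 5 · 123 · 40 · 144 ≡ 1 (mod 199).
Since the result is 1, base 12 gives no evidence that 199 is composite.

1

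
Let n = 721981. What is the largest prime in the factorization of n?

721981 = 13 · 55537
55537 = 19 · 2923
2923 = 37 · 79
79 is prime.
So 721981 = 13 · 19 · 37 · 79; the largest prime factor is 79.

79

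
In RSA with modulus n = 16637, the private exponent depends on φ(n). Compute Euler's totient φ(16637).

Factor: 16637 = 127 · 131.
φ(16637) = (127−1) · (131−1) = 126 · 130 = 16380.

16380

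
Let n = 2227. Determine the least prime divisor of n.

2227 is odd.
Digit sum 13, not divisible by 3.
Ends in 7: not divisible by 5.
7: 2227 = 7·318 + 1
11: 2227 = 11·202 + 5
13: 2227 = 13·171 + 4
17: 2227 = 17·131

17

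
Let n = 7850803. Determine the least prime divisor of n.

41

7850803 is odd.
Digit sum 31, not divisible by 3.
Ends in 3: not divisible by 5.
7: 7850803 = 7·1121543 + 2
11: 7850803 = 11·713709 + 4
13: 7850803 = 13·603907 + 12
17: 7850803 = 17·461811 + 16
19: 7850803 = 19·413200 + 3
23: 7850803 = 23·341339 + 6
29: 7850803 = 29·270717 + 10
31: 7850803 = 31·253251 + 22
37: 7850803 = 37·212183 + 32
41: 7850803 = 41·191483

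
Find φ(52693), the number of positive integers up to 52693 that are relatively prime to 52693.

48048

Factor: 52693 = 23 · 29 · 79.
φ(52693) = (23−1) · (29−1) · (79−1) = 22 · 28 · 78 = 48048.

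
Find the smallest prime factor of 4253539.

71

4253539 is odd.
Digit sum 31, not divisible by 3.
Ends in 9: not divisible by 5.
7: 4253539 = 7·607648 + 3
11: 4253539 = 11·386685 + 4
13: 4253539 = 13·327195 + 4
17: 4253539 = 17·250208 + 3
19: 4253539 = 19·223870 + 9
23: 4253539 = 23·184936 + 11
29: 4253539 = 29·146673 + 22
31: 4253539 = 31·137210 + 29
37: 4253539 = 37·114960 + 19
41: 4253539 = 41·103744 + 35
43: 4253539 = 43·98919 + 22
47: 4253539 = 47·90500 + 39
53: 4253539 = 53·80255 + 24
59: 4253539 = 59·72093 + 52
61: 4253539 = 61·69730 + 9
67: 4253539 = 67·63485 + 44
71: 4253539 = 71·59909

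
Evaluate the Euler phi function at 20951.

17280

Factor: 20951 = 7 · 41 · 73.
φ(20951) = (7−1) · (41−1) · (73−1) = 6 · 40 · 72 = 17280.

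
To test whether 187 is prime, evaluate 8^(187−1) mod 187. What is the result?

8^1 ≡ 8 (mod 187)
8^2 ≡ 8^2 = 64 ≡ 64 (mod 187)
8^4 ≡ 64^2 = 4096 ≡ 169 (mod 187)
8^8 ≡ 169^2 = 28561 ≡ 137 (mod 187)
8^16 ≡ 137^2 = 18769 ≡ 69 (mod 187)
8^32 ≡ 69^2 = 4761 ≡ 86 (mod 187)
8^64 ≡ 86^2 = 7396 ≡ 103 (mod 187)
8^128 ≡ 103^2 = 10609 ≡ 137 (mod 187)
186 = 128 + 32 + 16 + 8 + 2 in binary powers of 2.
So 8^186 ≡ 137 · 86 · 69 · 137 · 64 ≡ 47 (mod 187).
Since 47 ≠ 1, base 8 is a Fermat witness: 187 is composite.

47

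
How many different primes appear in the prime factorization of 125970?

125970 = 2 · 62985
62985 = 3 · 20995
20995 = 5 · 4199
4199 = 13 · 323
323 = 17 · 19
125970 = 2 · 3 · 5 · 13 · 17 · 19, which has 6 distinct prime factors.

6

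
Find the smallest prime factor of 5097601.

5097601 is odd.
Digit sum 28, not divisible by 3.
Ends in 1: not divisible by 5.
7: 5097601 = 7·728228 + 5
11: 5097601 = 11·463418 + 3
13: 5097601 = 13·392123 + 2
17: 5097601 = 17·299858 + 15
19: 5097601 = 19·268294 + 15
23: 5097601 = 23·221634 + 19
29: 5097601 = 29·175779 + 10
31: 5097601 = 31·164438 + 23
37: 5097601 = 37·137773

37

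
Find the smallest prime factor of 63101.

63101 is odd.
Digit sum 11, not divisible by 3.
Ends in 1: not divisible by 5.
7: 63101 = 7·9014 + 3
11: 63101 = 11·5736 + 5
13: 63101 = 13·4853 + 12
17: 63101 = 17·3711 + 14
19: 63101 = 19·3321 + 2
23: 63101 = 23·2743 + 12
29: 63101 = 29·2175 + 26
31: 63101 = 31·2035 + 16
37: 63101 = 37·1705 + 16
41: 63101 = 41·1539 + 2
43: 63101 = 43·1467 + 20
47: 63101 = 47·1342 + 27
53: 63101 = 53·1190 + 31
59: 63101 = 59·1069 + 30
61: 63101 = 61·1034 + 27
67: 63101 = 67·941 + 54
71: 63101 = 71·888 + 53
73: 63101 = 73·864 + 29
79: 63101 = 79·798 + 59
83: 63101 = 83·760 + 21
89: 63101 = 89·709

89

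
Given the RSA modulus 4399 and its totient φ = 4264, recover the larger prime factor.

83

φ(n) = (p−1)(q−1) = n − (p+q) + 1, so p + q = 4399 − 4264 + 1 = 136.
p and q are the roots of t² − 136t + 4399 = 0.
Discriminant: 136² − 4·4399 = 18496 − 17596 = 900; √900 = 30.
q = (136 − 30)/2 = 53, p = (136 + 30)/2 = 83.
Check: 53 · 83 = 4399.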